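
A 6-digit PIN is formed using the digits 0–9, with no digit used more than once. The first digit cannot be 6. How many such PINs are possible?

136080

The first digit has 10−1 = 9 choices (anything except 6).
The remaining 5 digits are filled from the other 9 symbols without repetition: 9 × 8 × 7 × 6 × 5 = 15120.
Total: 9 × 15120 = 136080.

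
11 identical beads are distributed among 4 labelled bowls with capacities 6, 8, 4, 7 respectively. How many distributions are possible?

215

Ignoring the caps, the number of non-negative solutions to x_1+…+x_4 = 11 is C(14,3) = 364.
Subtract solutions that violate a single cap (substitute x_i' = x_i − (cap_i+1)): x_1 ≥ 7 gives C(7,3) = 35; x_2 ≥ 9 gives C(5,3) = 10; x_3 ≥ 5 gives C(9,3) = 84; x_4 ≥ 8 gives C(6,3) = 20. Together 149.
No two caps can be exceeded simultaneously, so the pair terms are all 0.
By inclusion–exclusion the count is 364 − 149 + 0 = 215.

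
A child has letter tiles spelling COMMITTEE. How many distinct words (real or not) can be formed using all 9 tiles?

The 9 letters of COMMITTEE have repeats: E appearing twice, M appearing twice, and T appearing twice.
The number of distinct arrangements is 9!/(2!·2!·2!) = 362880/8 = 45360.

45360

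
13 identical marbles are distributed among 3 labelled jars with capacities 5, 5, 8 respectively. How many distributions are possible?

21

Without the upper bounds there are C(15,2) = 105 ways to split 13 among 3 jars.
Subtract solutions that violate a single cap (substitute x_i' = x_i − (cap_i+1)): x_1 ≥ 6 gives C(9,2) = 36; x_2 ≥ 6 gives C(9,2) = 36; x_3 ≥ 9 gives C(6,2) = 15. Together 87.
Add back pairs where two caps are both exceeded: 3 + 0 + 0 = 3.
By inclusion–exclusion the count is 105 − 87 + 3 = 21.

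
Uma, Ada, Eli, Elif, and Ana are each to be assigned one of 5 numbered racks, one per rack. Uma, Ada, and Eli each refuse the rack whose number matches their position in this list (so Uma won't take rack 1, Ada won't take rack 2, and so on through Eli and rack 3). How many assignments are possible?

64

Let Aᵢ (for i ∈ {1, 2, 3}) be the placements that put person i in their forbidden rack. Any j of these fix j positions, leaving (5−j)! ways to fill the rest, and there are C(3,j) ways to pick which j.
By inclusion–exclusion, the number of valid placements is Σ_{j=0}^{3} (−1)^j C(3,j)·(5−j)!.
Computing: 120 − 72 + 18 − 2 = 64.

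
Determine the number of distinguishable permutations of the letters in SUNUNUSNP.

5040

SUNUNUSNP has 9 letters with N appearing 3 times, S appearing twice, and U appearing 3 times.
So there are 9! / (3!·3!·2!) = 5040 distinguishable arrangements.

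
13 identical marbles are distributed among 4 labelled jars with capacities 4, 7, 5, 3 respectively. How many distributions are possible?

69

Ignoring the caps, the number of non-negative solutions to x_1+…+x_4 = 13 is C(16,3) = 560.
Subtract solutions that violate a single cap (substitute x_i' = x_i − (cap_i+1)): x_1 ≥ 5 gives C(11,3) = 165; x_2 ≥ 8 gives C(8,3) = 56; x_3 ≥ 6 gives C(10,3) = 120; x_4 ≥ 4 gives C(12,3) = 220. Together 561.
Add back pairs where two caps are both exceeded: 1 + 10 + 35 + 0 + 4 + 20 = 70.
By inclusion–exclusion the count is 560 − 561 + 70 = 69.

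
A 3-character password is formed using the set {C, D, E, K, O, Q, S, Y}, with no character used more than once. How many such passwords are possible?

336

Choose and order 3 of the 8 symbols: the first character has 8 options, the next 7, then 6.
That product is 8 × 7 × 6 = 336.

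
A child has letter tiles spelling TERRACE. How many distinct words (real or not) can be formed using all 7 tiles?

Letter multiplicities in TERRACE: A×1, C×1, E×2, R×2, T×1.
So there are 7! / (2!·2!) = 1260 distinguishable arrangements.

1260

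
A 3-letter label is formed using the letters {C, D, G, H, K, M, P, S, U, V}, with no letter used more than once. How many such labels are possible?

720

This is a permutation of 3 out of 10: P(10,3) = 10!/7!.
That product is 10 × 9 × 8 = 720.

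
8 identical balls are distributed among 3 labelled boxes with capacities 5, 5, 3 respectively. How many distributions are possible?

By stars and bars, unrestricted non-negative solutions to x_1+…+x_3 = 8 number C(8+2,2) = 45.
Subtract solutions that violate a single cap (substitute x_i' = x_i − (cap_i+1)): x_1 ≥ 6 gives C(4,2) = 6; x_2 ≥ 6 gives C(4,2) = 6; x_3 ≥ 4 gives C(6,2) = 15. Together 27.
No two caps can be exceeded simultaneously, so the pair terms are all 0.
By inclusion–exclusion the count is 45 − 27 + 0 = 18.

18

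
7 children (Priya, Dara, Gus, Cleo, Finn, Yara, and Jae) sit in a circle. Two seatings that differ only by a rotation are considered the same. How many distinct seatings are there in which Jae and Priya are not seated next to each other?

480

Without the restriction there are (6)! = 720 seatings.
Those with Jae next to Priya: fuse the pair into one unit and seat 6 units around a circle — 2·(5)! = 240.
Subtracting, 720 − 240 = 480.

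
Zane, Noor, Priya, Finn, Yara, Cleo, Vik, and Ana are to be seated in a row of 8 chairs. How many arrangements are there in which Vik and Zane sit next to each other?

10080

Treat {Vik, Zane} as a single unit. There are 7 units to order, and the pair itself can be ordered 2 ways.
So the count is 2·(7)! = 10080.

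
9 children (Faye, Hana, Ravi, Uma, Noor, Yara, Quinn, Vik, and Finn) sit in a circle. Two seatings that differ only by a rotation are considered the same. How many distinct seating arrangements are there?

40320

Fix one person's seat to break rotational symmetry; the remaining 8 people can be arranged in (8)! = 40320 ways.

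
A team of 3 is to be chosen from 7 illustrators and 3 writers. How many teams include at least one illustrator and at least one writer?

84

With no constraint there are C(10,3) = 120 possible selections.
Subtract selections that omit an entire group: no illustrators → C(3,3) = 1; no writers → C(7,3) = 35.
Both groups omitted at once is impossible, so 120 − 36 = 84.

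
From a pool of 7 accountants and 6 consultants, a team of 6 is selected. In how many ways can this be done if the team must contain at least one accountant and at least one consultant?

1708

Unrestricted: C(13,6) = 1716 ways to pick any 6 of the 13.
Selections missing a whole group: no accountants → C(6,6) = 1; no consultants → C(7,6) = 7.
Both groups omitted at once is impossible, so 1716 − 8 = 1708.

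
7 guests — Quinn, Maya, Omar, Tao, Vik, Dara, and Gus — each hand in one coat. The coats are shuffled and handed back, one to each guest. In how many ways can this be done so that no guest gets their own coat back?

Count assignments avoiding every fixed point. For any j of the 7 guests fixed to their own coat, the other 7−j can be arranged in (7−j)! ways.
By inclusion–exclusion this is Σ_{j=0}^{7} (−1)^j C(7,j)·(7−j)!.
Computing: 5040 − 5040 + 2520 − 840 + 210 − 42 + 7 − 1 = 1854.

1854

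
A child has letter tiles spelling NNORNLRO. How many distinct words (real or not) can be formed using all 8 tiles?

1680

The 8 letters of NNORNLRO have repeats: N appearing 3 times, O appearing twice, and R appearing twice.
The number of distinct arrangements is 8!/(3!·2!·2!) = 40320/24 = 1680.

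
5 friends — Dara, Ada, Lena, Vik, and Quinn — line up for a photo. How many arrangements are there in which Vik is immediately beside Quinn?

48

Glue Vik and Quinn into one block (2 internal orders), leaving 4 units to arrange in a row.
So the count is 2·(4)! = 48.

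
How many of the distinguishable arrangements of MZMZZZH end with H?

15

With the last slot taken by H, it remains to arrange the other 6 letters (MZMZZZ).
Those 6 letters have M appearing twice and Z appearing 4 times, giving (6)!/(4!·2!) = 15.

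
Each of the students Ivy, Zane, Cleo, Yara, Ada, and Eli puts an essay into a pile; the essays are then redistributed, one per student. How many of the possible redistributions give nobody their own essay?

Let Aᵢ be the assignments in which student i gets their own essay. We want the size of the complement of A₁∪…∪A_6.
By inclusion–exclusion this is Σ_{j=0}^{6} (−1)^j C(6,j)·(6−j)!.
Computing: 720 − 720 + 360 − 120 + 30 − 6 + 1 = 265.

265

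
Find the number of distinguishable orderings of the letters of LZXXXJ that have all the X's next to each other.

Treat the 3 copies of X as a single block. The multiset to arrange is then {XXX, J, L, Z}, 4 items in all.
All 4 items are distinct, so there are (4)! = 24 arrangements.

24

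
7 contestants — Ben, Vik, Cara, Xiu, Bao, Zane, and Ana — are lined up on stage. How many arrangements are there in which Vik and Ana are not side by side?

Of the 7! = 5040 arrangements, those with Vik and Ana adjacent number 2 × 6! = 1440 (treat the pair as a block with 2 internal orders).
So 5040 − 1440 = 3600 arrangements keep them apart.

3600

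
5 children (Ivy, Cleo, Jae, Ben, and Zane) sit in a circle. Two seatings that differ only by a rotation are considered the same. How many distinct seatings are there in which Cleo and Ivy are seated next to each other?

12

Glue Cleo and Ivy into a block (2 internal orders). Seating 4 units around a circle gives (3)! arrangements.
So 2 × (3)! = 2 × 6 = 12.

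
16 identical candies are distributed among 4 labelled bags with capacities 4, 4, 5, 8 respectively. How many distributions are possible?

54

Ignoring the caps, the number of non-negative solutions to x_1+…+x_4 = 16 is C(19,3) = 969.
Subtract solutions that violate a single cap (substitute x_i' = x_i − (cap_i+1)): x_1 ≥ 5 gives C(14,3) = 364; x_2 ≥ 5 gives C(14,3) = 364; x_3 ≥ 6 gives C(13,3) = 286; x_4 ≥ 9 gives C(10,3) = 120. Together 1134.
Add back pairs where two caps are both exceeded: 84 + 56 + 10 + 56 + 10 + 4 = 220.
Subtract triples: 1 + 0 + 0 + 0 = 1.
By inclusion–exclusion the count is 969 − 1134 + 220 − 1 = 54.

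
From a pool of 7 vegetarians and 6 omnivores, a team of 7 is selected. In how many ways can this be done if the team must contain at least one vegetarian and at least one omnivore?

Unrestricted: C(13,7) = 1716 ways to pick any 7 of the 13.
Selections missing a whole group: no vegetarians → C(6,7) = 0; no omnivores → C(7,7) = 1.
Both groups omitted at once is impossible, so 1716 − 1 = 1715.

1715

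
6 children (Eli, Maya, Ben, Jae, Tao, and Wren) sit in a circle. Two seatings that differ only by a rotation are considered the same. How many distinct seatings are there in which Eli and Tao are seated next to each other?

48

Treat {Eli, Tao} as one unit (2 internal orders) and seat the resulting 5 units around the table: (4)! circular arrangements.
So 2 × (4)! = 2 × 24 = 48.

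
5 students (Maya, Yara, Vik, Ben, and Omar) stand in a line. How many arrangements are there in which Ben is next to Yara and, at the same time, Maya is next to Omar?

24

Treat {Ben,Yara} as one block (2 orders) and {Maya,Omar} as another (2 orders).
That leaves 3 units to arrange: 2 × 2 × 3! = 4 × 6 = 24.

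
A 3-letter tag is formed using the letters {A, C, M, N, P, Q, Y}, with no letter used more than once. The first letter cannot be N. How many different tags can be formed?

180

The first letter has 7−1 = 6 choices (anything except N).
The remaining 2 letters are filled from the other 6 symbols without repetition: 6 × 5 = 30.
Total: 6 × 30 = 180.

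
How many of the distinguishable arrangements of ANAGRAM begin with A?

360

With the first slot taken by A, it remains to arrange the other 6 letters (NAGRAM).
Those 6 letters have A appearing twice, giving (6)!/(2!) = 360.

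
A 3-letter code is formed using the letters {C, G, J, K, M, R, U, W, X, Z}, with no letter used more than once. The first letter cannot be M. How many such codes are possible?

The first letter has 10−1 = 9 choices (anything except M).
The remaining 2 letters are filled from the other 9 symbols without repetition: 9 × 8 = 72.
Total: 9 × 72 = 648.

648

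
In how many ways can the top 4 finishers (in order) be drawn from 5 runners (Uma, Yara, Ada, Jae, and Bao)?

120

There are 5 choices for 1st place, 4 for 2nd, and so on down to 2 for position 4.
That gives 5 × 4 × 3 × 2 = 120.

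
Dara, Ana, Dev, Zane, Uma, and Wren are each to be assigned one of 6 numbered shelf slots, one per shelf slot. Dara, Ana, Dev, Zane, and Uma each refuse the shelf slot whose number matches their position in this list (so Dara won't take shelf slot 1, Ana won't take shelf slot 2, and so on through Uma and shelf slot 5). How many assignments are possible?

Let Aᵢ (for 1 ≤ i ≤ 5) be the placements that put person i in their forbidden shelf slot. Any j of these fix j positions, leaving (6−j)! ways to fill the rest, and there are C(5,j) ways to pick which j.
By inclusion–exclusion, the number of valid placements is Σ_{j=0}^{5} (−1)^j C(5,j)·(6−j)!.
Computing: 720 − 600 + 240 − 60 + 10 − 1 = 309.

309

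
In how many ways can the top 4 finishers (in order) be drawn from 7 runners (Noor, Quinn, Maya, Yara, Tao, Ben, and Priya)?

840

This is an ordered selection of 4 from 7: P(7,4).
That gives 7 × 6 × 5 × 4 = 840.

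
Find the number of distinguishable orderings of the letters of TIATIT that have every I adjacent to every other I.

Treat the 2 copies of I as a single block. The multiset to arrange is then {II, A, T, T, T}, 5 items in all.
That gives (5)!/(3!) = 20 arrangements.

20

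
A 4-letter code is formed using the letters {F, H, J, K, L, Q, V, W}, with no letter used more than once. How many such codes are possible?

With no repetition, fill the 4 letters in order: 8 choices, then 7, down to 5.
That product is 8 × 7 × 6 × 5 = 1680.

1680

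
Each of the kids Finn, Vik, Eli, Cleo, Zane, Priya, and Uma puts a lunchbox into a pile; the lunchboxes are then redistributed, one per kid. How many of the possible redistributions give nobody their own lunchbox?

1854

This is the derangement count D_7: permutations of 7 items with no fixed point.
By inclusion–exclusion this is Σ_{j=0}^{7} (−1)^j C(7,j)·(7−j)!.
Computing: 5040 − 5040 + 2520 − 840 + 210 − 42 + 7 − 1 = 1854.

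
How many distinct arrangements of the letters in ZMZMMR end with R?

With the last slot taken by R, it remains to arrange the other 5 letters (ZMZMM).
Those 5 letters have M appearing 3 times and Z appearing twice, giving (5)!/(3!·2!) = 10.

10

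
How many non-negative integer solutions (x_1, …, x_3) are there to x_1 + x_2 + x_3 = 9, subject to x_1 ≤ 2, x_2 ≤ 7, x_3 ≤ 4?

By stars and bars, unrestricted non-negative solutions to x_1+…+x_3 = 9 number C(9+2,2) = 55.
Subtract solutions that violate a single cap (substitute x_i' = x_i − (cap_i+1)): x_1 ≥ 3 gives C(8,2) = 28; x_2 ≥ 8 gives C(3,2) = 3; x_3 ≥ 5 gives C(6,2) = 15. Together 46.
Add back pairs where two caps are both exceeded: 0 + 3 + 0 = 3.
By inclusion–exclusion the count is 55 − 46 + 3 = 12.

12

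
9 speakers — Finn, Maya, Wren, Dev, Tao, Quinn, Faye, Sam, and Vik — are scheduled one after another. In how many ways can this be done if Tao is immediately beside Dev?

Glue Tao and Dev into one block (2 internal orders), leaving 8 units to arrange in a row.
That gives 2 × 8! = 2 × 40320 = 80640.

80640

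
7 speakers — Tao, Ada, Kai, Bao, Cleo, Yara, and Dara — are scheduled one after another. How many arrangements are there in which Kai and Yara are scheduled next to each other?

Glue Kai and Yara into one block (2 internal orders), leaving 6 units to arrange in a row.
That gives 2 × 6! = 2 × 720 = 1440.

1440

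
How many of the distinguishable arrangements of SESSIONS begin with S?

840

Fix S in the first position and arrange the remaining 7 letters.
Those 7 letters have S appearing 3 times, giving (7)!/(3!) = 840.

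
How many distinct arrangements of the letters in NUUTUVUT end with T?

210

Fix T in the last position and arrange the remaining 7 letters.
Those 7 letters have U appearing 4 times, giving (7)!/(4!) = 210.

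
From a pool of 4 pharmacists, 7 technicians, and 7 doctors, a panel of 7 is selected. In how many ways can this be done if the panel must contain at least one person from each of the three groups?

Unrestricted: C(18,7) = 31824 ways to pick any 7 of the 18.
Selections missing a whole group: no pharmacists → C(14,7) = 3432; no technicians → C(11,7) = 330; no doctors → C(11,7) = 330.
Add back selections omitting two groups (i.e. drawn from a single group): C(4,7) + C(7,7) + C(7,7) = 2.
By inclusion–exclusion: 31824 − 4092 + 2 = 27734.

27734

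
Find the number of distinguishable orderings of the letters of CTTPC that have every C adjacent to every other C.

12

Treat the 2 copies of C as a single block. The multiset to arrange is then {CC, P, T, T}, 4 items in all.
That gives (4)!/(2!) = 12 arrangements.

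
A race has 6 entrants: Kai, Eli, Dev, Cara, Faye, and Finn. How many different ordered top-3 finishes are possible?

120

This is an ordered selection of 3 from 6: P(6,3).
That gives 6 × 5 × 4 = 120.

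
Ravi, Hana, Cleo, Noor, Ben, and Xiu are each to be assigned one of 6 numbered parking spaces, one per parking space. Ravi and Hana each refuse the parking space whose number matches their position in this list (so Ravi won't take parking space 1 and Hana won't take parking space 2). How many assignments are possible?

504

Let Aᵢ (for i ∈ {1, 2}) be the placements that put person i in their forbidden parking space. Any j of these fix j positions, leaving (6−j)! ways to fill the rest, and there are C(2,j) ways to pick which j.
By inclusion–exclusion, the number of valid placements is Σ_{j=0}^{2} (−1)^j C(2,j)·(6−j)!.
Computing: 720 − 240 + 24 = 504.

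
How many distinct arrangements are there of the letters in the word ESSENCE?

420

Letter multiplicities in ESSENCE: C×1, E×3, N×1, S×2.
So there are 7! / (3!·2!) = 420 distinguishable arrangements.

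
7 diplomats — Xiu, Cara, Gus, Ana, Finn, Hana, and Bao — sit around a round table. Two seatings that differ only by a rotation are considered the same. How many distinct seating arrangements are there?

720

Around a circle, 7 distinct people have 7!/7 = (6)! = 720 rotationally distinct seatings.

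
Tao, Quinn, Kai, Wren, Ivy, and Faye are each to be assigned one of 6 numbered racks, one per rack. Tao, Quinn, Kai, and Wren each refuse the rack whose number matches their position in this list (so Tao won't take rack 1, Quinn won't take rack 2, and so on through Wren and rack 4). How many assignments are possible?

362

Let Aᵢ (for 1 ≤ i ≤ 4) be the placements that put person i in their forbidden rack. Any j of these fix j positions, leaving (6−j)! ways to fill the rest, and there are C(4,j) ways to pick which j.
By inclusion–exclusion, the number of valid placements is Σ_{j=0}^{4} (−1)^j C(4,j)·(6−j)!.
Computing: 720 − 480 + 144 − 24 + 2 = 362.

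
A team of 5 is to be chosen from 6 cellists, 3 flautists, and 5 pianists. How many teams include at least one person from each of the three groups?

Unrestricted: C(14,5) = 2002 ways to pick any 5 of the 14.
Subtract selections that omit an entire group: no cellists → C(8,5) = 56; no flautists → C(11,5) = 462; no pianists → C(9,5) = 126.
Add back selections omitting two groups (i.e. drawn from a single group): C(6,5) + C(3,5) + C(5,5) = 7.
By inclusion–exclusion: 2002 − 644 + 7 = 1365.

1365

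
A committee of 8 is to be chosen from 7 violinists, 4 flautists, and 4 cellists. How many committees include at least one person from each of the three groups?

Total 8-person selections from all 15: C(15,8) = 6435.
Selections missing a whole group: no violinists → C(8,8) = 1; no flautists → C(11,8) = 165; no cellists → C(11,8) = 165.
Add back selections omitting two groups (i.e. drawn from a single group): C(7,8) + C(4,8) + C(4,8) = 0.
By inclusion–exclusion: 6435 − 331 + 0 = 6104.

6104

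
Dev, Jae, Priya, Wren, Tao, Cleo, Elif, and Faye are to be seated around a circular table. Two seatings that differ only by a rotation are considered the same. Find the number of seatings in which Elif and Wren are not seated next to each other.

3600

All circular seatings of 8 people number (7)! = 5040.
Seatings with Elif beside Wren: treat them as a block with 2 internal orders, giving 2 × (6)! = 1440.
Subtracting, 5040 − 1440 = 3600.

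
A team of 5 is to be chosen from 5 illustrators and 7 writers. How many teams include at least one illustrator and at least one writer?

Unrestricted: C(12,5) = 792 ways to pick any 5 of the 12.
Selections missing a whole group: no illustrators → C(7,5) = 21; no writers → C(5,5) = 1.
Both groups omitted at once is impossible, so 792 − 22 = 770.

770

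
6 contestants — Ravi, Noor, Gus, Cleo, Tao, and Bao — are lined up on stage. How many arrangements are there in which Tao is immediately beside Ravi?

240

Place the 4 others and the Tao-Ravi pair as 5 objects in a line; the pair has 2 internal arrangements.
That gives 2 × 5! = 2 × 120 = 240.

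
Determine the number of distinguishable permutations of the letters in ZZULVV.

The 6 letters of ZZULVV have repeats: V appearing twice and Z appearing twice.
Dividing 6! = 720 by 2!·2! = 4 for the repeated letters gives 180.

180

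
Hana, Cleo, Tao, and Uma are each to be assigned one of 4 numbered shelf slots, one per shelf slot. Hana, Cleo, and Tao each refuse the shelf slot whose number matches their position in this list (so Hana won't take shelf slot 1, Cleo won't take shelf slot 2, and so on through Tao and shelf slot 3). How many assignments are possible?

11

Let Aᵢ (for i ∈ {1, 2, 3}) be the placements that put person i in their forbidden shelf slot. Any j of these fix j positions, leaving (4−j)! ways to fill the rest, and there are C(3,j) ways to pick which j.
By inclusion–exclusion, the number of valid placements is Σ_{j=0}^{3} (−1)^j C(3,j)·(4−j)!.
Computing: 24 − 18 + 6 − 1 = 11.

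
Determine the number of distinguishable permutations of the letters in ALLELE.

Letter multiplicities in ALLELE: A×1, E×2, L×3.
The number of distinct arrangements is 6!/(3!·2!) = 720/12 = 60.

60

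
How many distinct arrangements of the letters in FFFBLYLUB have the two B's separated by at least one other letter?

There are 9!/(3!·2!·2!) = 15120 arrangements of FFFBLYLUB in total.
Arrangements with the B's together: treat BB as one letter, giving (8)!/(3!·2!) = 3360.
Subtracting, 15120 − 3360 = 11760 arrangements keep the B's apart.

11760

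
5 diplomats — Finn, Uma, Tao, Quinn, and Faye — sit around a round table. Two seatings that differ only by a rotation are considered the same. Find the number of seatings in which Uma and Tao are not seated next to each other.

Without the restriction there are (4)! = 24 seatings.
Those with Uma next to Tao: fuse the pair into one unit and seat 4 units around a circle — 2·(3)! = 12.
Subtracting, 24 − 12 = 12.

12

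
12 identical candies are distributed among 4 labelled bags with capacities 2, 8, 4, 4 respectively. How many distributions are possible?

By stars and bars, unrestricted non-negative solutions to x_1+…+x_4 = 12 number C(12+3,3) = 455.
Subtract solutions that violate a single cap (substitute x_i' = x_i − (cap_i+1)): x_1 ≥ 3 gives C(12,3) = 220; x_2 ≥ 9 gives C(6,3) = 20; x_3 ≥ 5 gives C(10,3) = 120; x_4 ≥ 5 gives C(10,3) = 120. Together 480.
Add back pairs where two caps are both exceeded: 1 + 35 + 35 + 0 + 0 + 10 = 81.
By inclusion–exclusion the count is 455 − 480 + 81 = 56.

56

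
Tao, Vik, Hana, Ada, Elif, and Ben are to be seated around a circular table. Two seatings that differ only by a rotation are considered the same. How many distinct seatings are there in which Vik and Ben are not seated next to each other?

72

Without the restriction there are (5)! = 120 seatings.
Seatings with Vik beside Ben: treat them as a block with 2 internal orders, giving 2 × (4)! = 48.
Subtracting, 120 − 48 = 72.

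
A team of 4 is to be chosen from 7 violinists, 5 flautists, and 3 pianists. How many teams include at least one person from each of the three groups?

630

Unrestricted: C(15,4) = 1365 ways to pick any 4 of the 15.
Selections missing a whole group: no violinists → C(8,4) = 70; no flautists → C(10,4) = 210; no pianists → C(12,4) = 495.
Add back selections omitting two groups (i.e. drawn from a single group): C(7,4) + C(5,4) + C(3,4) = 40.
By inclusion–exclusion: 1365 − 775 + 40 = 630.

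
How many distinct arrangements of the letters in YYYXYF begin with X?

Fix X in the first position and arrange the remaining 5 letters.
Those 5 letters have Y appearing 4 times, giving (5)!/(4!) = 5.

5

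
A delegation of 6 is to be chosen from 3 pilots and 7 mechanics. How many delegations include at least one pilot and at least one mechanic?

With no constraint there are C(10,6) = 210 possible selections.
Subtract selections that omit an entire group: no pilots → C(7,6) = 7; no mechanics → C(3,6) = 0.
Both groups omitted at once is impossible, so 210 − 7 = 203.

203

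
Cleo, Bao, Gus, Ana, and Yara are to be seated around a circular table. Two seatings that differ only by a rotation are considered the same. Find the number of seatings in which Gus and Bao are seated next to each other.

12

Treat {Gus, Bao} as one unit (2 internal orders) and seat the resulting 4 units around the table: (3)! circular arrangements.
So 2 × (3)! = 2 × 6 = 12.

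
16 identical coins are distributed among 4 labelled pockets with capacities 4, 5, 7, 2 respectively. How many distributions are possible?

By stars and bars, unrestricted non-negative solutions to x_1+…+x_4 = 16 number C(16+3,3) = 969.
Subtract solutions that violate a single cap (substitute x_i' = x_i − (cap_i+1)): x_1 ≥ 5 gives C(14,3) = 364; x_2 ≥ 6 gives C(13,3) = 286; x_3 ≥ 8 gives C(11,3) = 165; x_4 ≥ 3 gives C(16,3) = 560. Together 1375.
Add back pairs where two caps are both exceeded: 56 + 20 + 165 + 10 + 120 + 56 = 427.
Subtract triples: 0 + 10 + 1 + 0 = 11.
By inclusion–exclusion the count is 969 − 1375 + 427 − 11 = 10.

10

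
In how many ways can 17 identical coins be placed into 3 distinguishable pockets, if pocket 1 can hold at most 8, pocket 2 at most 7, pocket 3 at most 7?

Without the upper bounds there are C(19,2) = 171 ways to split 17 among 3 pockets.
Subtract solutions that violate a single cap (substitute x_i' = x_i − (cap_i+1)): x_1 ≥ 9 gives C(10,2) = 45; x_2 ≥ 8 gives C(11,2) = 55; x_3 ≥ 8 gives C(11,2) = 55. Together 155.
Add back pairs where two caps are both exceeded: 1 + 1 + 3 = 5.
By inclusion–exclusion the count is 171 − 155 + 5 = 21.

21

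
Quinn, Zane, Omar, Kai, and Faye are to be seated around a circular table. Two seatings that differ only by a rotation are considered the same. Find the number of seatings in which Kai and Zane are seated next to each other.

Glue Kai and Zane into a block (2 internal orders). Seating 4 units around a circle gives (3)! arrangements.
So 2 × (3)! = 2 × 6 = 12.

12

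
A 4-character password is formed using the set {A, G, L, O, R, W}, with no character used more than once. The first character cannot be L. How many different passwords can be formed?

The first character has 6−1 = 5 choices (anything except L).
The remaining 3 characters are filled from the other 5 symbols without repetition: 5 × 4 × 3 = 60.
Total: 5 × 60 = 300.

300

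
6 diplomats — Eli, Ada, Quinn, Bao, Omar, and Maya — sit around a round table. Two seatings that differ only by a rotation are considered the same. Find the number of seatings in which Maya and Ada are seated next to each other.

48

Glue Maya and Ada into a block (2 internal orders). Seating 5 units around a circle gives (4)! arrangements.
So 2 × (4)! = 2 × 24 = 48.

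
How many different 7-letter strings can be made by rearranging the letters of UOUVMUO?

420

The 7 letters of UOUVMUO have repeats: O appearing twice and U appearing 3 times.
Dividing 7! = 5040 by 3!·2! = 12 for the repeated letters gives 420.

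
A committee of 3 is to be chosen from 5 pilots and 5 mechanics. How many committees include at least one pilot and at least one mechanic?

100

Unrestricted: C(10,3) = 120 ways to pick any 3 of the 10.
Selections missing a whole group: no pilots → C(5,3) = 10; no mechanics → C(5,3) = 10.
Both groups omitted at once is impossible, so 120 − 20 = 100.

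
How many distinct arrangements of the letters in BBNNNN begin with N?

With the first slot taken by N, it remains to arrange the other 5 letters (BBNNN).
Those 5 letters have B appearing twice and N appearing 3 times, giving (5)!/(3!·2!) = 10.

10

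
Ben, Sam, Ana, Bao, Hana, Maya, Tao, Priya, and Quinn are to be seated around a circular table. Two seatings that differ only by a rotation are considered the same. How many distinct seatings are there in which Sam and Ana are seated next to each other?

10080

Glue Sam and Ana into a block (2 internal orders). Seating 8 units around a circle gives (7)! arrangements.
So 2 × (7)! = 2 × 5040 = 10080.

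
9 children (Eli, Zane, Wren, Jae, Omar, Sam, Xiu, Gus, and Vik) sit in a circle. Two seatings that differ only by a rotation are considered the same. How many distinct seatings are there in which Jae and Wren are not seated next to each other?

30240

All circular seatings of 9 people number (8)! = 40320.
Those with Jae next to Wren: fuse the pair into one unit and seat 8 units around a circle — 2·(7)! = 10080.
Subtracting, 40320 − 10080 = 30240.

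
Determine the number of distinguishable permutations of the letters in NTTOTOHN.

Letter multiplicities in NTTOTOHN: H×1, N×2, O×2, T×3.
The number of distinct arrangements is 8!/(3!·2!·2!) = 40320/24 = 1680.

1680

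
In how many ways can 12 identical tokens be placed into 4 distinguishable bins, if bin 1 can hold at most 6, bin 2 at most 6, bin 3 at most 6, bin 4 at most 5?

Ignoring the caps, the number of non-negative solutions to x_1+…+x_4 = 12 is C(15,3) = 455.
Subtract solutions that violate a single cap (substitute x_i' = x_i − (cap_i+1)): x_1 ≥ 7 gives C(8,3) = 56; x_2 ≥ 7 gives C(8,3) = 56; x_3 ≥ 7 gives C(8,3) = 56; x_4 ≥ 6 gives C(9,3) = 84. Together 252.
No two caps can be exceeded simultaneously, so the pair terms are all 0.
By inclusion–exclusion the count is 455 − 252 + 0 = 203.

203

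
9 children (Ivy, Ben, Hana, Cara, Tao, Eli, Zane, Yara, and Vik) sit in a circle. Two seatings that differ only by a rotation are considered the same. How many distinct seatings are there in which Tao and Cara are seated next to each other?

10080

Treat {Tao, Cara} as one unit (2 internal orders) and seat the resulting 8 units around the table: (7)! circular arrangements.
So 2 × (7)! = 2 × 5040 = 10080.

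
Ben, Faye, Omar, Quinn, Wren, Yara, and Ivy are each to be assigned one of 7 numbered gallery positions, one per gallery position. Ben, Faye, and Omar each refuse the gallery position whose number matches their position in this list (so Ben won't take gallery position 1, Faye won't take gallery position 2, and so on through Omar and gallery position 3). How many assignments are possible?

3216

Let Aᵢ (for i ∈ {1, 2, 3}) be the placements that put person i in their forbidden gallery position. Any j of these fix j positions, leaving (7−j)! ways to fill the rest, and there are C(3,j) ways to pick which j.
By inclusion–exclusion, the number of valid placements is Σ_{j=0}^{3} (−1)^j C(3,j)·(7−j)!.
Computing: 5040 − 2160 + 360 − 24 = 3216.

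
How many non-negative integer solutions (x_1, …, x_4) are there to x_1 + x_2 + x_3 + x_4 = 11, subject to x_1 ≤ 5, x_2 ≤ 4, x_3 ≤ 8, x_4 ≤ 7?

195

By stars and bars, unrestricted non-negative solutions to x_1+…+x_4 = 11 number C(11+3,3) = 364.
Subtract solutions that violate a single cap (substitute x_i' = x_i − (cap_i+1)): x_1 ≥ 6 gives C(8,3) = 56; x_2 ≥ 5 gives C(9,3) = 84; x_3 ≥ 9 gives C(5,3) = 10; x_4 ≥ 8 gives C(6,3) = 20. Together 170.
Add back pairs where two caps are both exceeded: 1 + 0 + 0 + 0 + 0 + 0 = 1.
By inclusion–exclusion the count is 364 − 170 + 1 = 195.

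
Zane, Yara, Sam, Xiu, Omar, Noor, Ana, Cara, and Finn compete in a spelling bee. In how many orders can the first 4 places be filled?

This is an ordered selection of 4 from 9: P(9,4).
That gives 9 × 8 × 7 × 6 = 3024.

3024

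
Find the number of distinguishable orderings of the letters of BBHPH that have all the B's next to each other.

Treat the 2 copies of B as a single block. The multiset to arrange is then {BB, H, H, P}, 4 items in all.
That gives (4)!/(2!) = 12 arrangements.

12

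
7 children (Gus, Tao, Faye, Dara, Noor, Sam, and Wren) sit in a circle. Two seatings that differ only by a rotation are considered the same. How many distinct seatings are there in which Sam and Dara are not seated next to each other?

All circular seatings of 7 people number (6)! = 720.
Those with Sam next to Dara: fuse the pair into one unit and seat 6 units around a circle — 2·(5)! = 240.
Subtracting, 720 − 240 = 480.

480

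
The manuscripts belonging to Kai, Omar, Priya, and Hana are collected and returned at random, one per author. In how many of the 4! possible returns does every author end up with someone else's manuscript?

9

Let Aᵢ be the assignments in which author i gets their own manuscript. We want the size of the complement of A₁∪…∪A_4.
By inclusion–exclusion this is Σ_{j=0}^{4} (−1)^j C(4,j)·(4−j)!.
Computing: 24 − 24 + 12 − 4 + 1 = 9.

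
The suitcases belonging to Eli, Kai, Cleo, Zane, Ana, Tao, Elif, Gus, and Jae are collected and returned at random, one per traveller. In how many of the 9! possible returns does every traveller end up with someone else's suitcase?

133496

This is the derangement count D_9: permutations of 9 items with no fixed point.
By inclusion–exclusion this is Σ_{j=0}^{9} (−1)^j C(9,j)·(9−j)!.
Computing: 362880 − 362880 + 181440 − 60480 + 15120 − 3024 + 504 − 72 + 9 − 1 = 133496.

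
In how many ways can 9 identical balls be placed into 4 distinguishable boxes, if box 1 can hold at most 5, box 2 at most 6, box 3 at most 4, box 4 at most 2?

76

Ignoring the caps, the number of non-negative solutions to x_1+…+x_4 = 9 is C(12,3) = 220.
Subtract solutions that violate a single cap (substitute x_i' = x_i − (cap_i+1)): x_1 ≥ 6 gives C(6,3) = 20; x_2 ≥ 7 gives C(5,3) = 10; x_3 ≥ 5 gives C(7,3) = 35; x_4 ≥ 3 gives C(9,3) = 84. Together 149.
Add back pairs where two caps are both exceeded: 0 + 0 + 1 + 0 + 0 + 4 = 5.
By inclusion–exclusion the count is 220 − 149 + 5 = 76.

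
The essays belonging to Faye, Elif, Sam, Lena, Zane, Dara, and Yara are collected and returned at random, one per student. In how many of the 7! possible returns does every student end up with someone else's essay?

1854

Count assignments avoiding every fixed point. For any j of the 7 students fixed to their own essay, the other 7−j can be arranged in (7−j)! ways.
By inclusion–exclusion this is Σ_{j=0}^{7} (−1)^j C(7,j)·(7−j)!.
Computing: 5040 − 5040 + 2520 − 840 + 210 − 42 + 7 − 1 = 1854.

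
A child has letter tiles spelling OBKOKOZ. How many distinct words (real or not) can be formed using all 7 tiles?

The 7 letters of OBKOKOZ have repeats: K appearing twice and O appearing 3 times.
The number of distinct arrangements is 7!/(3!·2!) = 5040/12 = 420.

420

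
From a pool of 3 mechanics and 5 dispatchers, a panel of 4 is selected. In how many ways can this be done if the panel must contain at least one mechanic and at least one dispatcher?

65

Total 4-person selections from all 8: C(8,4) = 70.
Subtract selections that omit an entire group: no mechanics → C(5,4) = 5; no dispatchers → C(3,4) = 0.
Both groups omitted at once is impossible, so 70 − 5 = 65.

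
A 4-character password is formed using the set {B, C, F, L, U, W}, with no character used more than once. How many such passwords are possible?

With no repetition, fill the 4 characters in order: 6 choices, then 5, down to 3.
6 × 5 × 4 × 3 = 360.

360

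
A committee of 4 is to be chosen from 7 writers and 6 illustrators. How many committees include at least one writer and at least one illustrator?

665

Total 4-person selections from all 13: C(13,4) = 715.
Subtract selections that omit an entire group: no writers → C(6,4) = 15; no illustrators → C(7,4) = 35.
Both groups omitted at once is impossible, so 715 − 50 = 665.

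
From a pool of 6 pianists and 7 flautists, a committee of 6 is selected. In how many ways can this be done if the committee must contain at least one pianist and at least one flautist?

1708

Unrestricted: C(13,6) = 1716 ways to pick any 6 of the 13.
Subtract selections that omit an entire group: no pianists → C(7,6) = 7; no flautists → C(6,6) = 1.
Both groups omitted at once is impossible, so 1716 − 8 = 1708.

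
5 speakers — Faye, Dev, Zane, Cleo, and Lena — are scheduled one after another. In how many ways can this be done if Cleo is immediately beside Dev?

48

Treat {Cleo, Dev} as a single unit. There are 4 units to order, and the pair itself can be ordered 2 ways.
That gives 2 × 4! = 2 × 24 = 48.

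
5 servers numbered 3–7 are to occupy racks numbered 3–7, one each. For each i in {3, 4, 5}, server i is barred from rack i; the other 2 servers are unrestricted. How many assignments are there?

64

Let Aᵢ (for i ∈ {3, 4, 5}) be the placements that put server i in its forbidden rack. Any j of these fix j positions, leaving (5−j)! ways to fill the rest, and there are C(3,j) ways to pick which j.
By inclusion–exclusion, the number of valid placements is Σ_{j=0}^{3} (−1)^j C(3,j)·(5−j)!.
Computing: 120 − 72 + 18 − 2 = 64.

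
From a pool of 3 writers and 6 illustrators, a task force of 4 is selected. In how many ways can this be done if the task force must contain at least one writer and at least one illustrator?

111

Total 4-person selections from all 9: C(9,4) = 126.
Selections missing a whole group: no writers → C(6,4) = 15; no illustrators → C(3,4) = 0.
Both groups omitted at once is impossible, so 126 − 15 = 111.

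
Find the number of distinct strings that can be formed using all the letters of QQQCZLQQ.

336

Letter multiplicities in QQQCZLQQ: C×1, L×1, Q×5, Z×1.
So there are 8! / (5!) = 336 distinguishable arrangements.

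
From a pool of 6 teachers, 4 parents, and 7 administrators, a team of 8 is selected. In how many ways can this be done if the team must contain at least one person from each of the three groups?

Unrestricted: C(17,8) = 24310 ways to pick any 8 of the 17.
Selections missing a whole group: no teachers → C(11,8) = 165; no parents → C(13,8) = 1287; no administrators → C(10,8) = 45.
Add back selections omitting two groups (i.e. drawn from a single group): C(6,8) + C(4,8) + C(7,8) = 0.
By inclusion–exclusion: 24310 − 1497 + 0 = 22813.

22813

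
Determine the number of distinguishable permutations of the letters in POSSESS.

210

The 7 letters of POSSESS have repeats: S appearing 4 times.
Dividing 7! = 5040 by 4! = 24 for the repeated letters gives 210.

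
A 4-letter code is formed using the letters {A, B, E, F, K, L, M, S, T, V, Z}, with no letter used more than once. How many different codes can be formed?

With no repetition, fill the 4 letters in order: 11 choices, then 10, down to 8.
11 × 10 × 9 × 8 = 7920.

7920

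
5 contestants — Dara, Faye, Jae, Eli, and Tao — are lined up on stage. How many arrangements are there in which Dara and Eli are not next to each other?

72

There are 5! = 120 arrangements in all. If Dara and Eli are adjacent, merging them into one block gives 2·(4)! = 48 arrangements.
Complementary counting: 120 − 48 = 72.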